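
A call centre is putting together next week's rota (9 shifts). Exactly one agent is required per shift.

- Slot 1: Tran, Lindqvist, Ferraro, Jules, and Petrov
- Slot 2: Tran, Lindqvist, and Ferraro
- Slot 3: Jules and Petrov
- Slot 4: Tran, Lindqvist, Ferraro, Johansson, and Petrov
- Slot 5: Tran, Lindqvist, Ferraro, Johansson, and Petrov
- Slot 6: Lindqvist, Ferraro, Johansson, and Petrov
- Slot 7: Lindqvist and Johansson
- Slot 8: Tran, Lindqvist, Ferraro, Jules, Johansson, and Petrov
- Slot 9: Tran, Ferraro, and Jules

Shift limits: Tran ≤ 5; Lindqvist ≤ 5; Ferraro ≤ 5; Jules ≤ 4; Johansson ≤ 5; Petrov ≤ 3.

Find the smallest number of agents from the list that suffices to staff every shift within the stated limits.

2

9 slots to fill and no one can take more than 5, so at least ⌈9/5⌉ = 2 agents are needed.
Lindqvist and Jules alone can cover everything: Slot 1→Jules, Slot 2→Lindqvist, Slot 3→Jules, Slot 4→Lindqvist, Slot 5→Lindqvist, Slot 6→Lindqvist, Slot 7→Lindqvist, Slot 8→Jules, Slot 9→Jules.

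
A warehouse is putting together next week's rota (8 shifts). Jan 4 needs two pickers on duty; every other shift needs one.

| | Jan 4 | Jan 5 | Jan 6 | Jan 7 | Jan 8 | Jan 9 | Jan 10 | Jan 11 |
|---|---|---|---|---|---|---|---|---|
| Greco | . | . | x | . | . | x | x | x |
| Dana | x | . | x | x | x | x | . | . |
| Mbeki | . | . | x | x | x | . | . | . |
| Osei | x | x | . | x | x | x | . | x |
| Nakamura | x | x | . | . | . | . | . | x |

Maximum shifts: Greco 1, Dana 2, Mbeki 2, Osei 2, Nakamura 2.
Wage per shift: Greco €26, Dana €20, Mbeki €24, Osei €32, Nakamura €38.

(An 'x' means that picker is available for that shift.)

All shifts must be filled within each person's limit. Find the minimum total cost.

Jan 10 can only be covered by Greco, so that assignment is forced.
Picking the cheapest available picker for each shift independently would cost €216, but that ignores the shift limits.
An optimal schedule: Jan 4→Dana+Nakamura, Jan 5→Osei, Jan 6→Dana, Jan 7→Mbeki, Jan 8→Mbeki, Jan 9→Osei, Jan 10→Greco, Jan 11→Nakamura.
Total: 20 + 38 + 32 + 20 + 24 + 24 + 32 + 26 + 38 = €254.

€254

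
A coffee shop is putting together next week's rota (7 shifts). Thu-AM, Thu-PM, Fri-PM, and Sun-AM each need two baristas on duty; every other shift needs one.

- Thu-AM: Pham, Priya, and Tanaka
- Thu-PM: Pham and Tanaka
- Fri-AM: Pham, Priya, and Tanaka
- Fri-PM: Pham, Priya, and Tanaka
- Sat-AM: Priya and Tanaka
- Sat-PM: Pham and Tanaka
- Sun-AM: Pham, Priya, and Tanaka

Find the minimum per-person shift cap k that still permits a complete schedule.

4

With 3 baristas and 11 worker-slots to fill, someone must work at least ⌈11/3⌉ = 4 shifts, so k ≥ 4.
k = 4 works: Thu-AM→Pham+Priya, Thu-PM→Pham+Tanaka, Fri-AM→Pham, Fri-PM→Priya+Tanaka, Sat-AM→Priya, Sat-PM→Pham, Sun-AM→Priya+Tanaka.
Loads: Pham 4, Priya 4, Tanaka 3 — all ≤ 4.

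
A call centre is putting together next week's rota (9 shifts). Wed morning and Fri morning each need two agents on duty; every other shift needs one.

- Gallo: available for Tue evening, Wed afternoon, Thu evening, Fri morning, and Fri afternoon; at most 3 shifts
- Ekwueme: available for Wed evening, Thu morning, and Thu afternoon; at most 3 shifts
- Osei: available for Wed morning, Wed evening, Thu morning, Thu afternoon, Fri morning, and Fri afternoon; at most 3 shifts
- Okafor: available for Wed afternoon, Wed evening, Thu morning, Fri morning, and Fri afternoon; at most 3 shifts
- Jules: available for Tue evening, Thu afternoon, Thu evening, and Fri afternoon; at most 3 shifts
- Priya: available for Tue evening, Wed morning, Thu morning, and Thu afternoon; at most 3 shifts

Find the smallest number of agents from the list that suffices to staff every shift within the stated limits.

11 slots to fill and no one can take more than 3, so at least ⌈11/3⌉ = 4 agents are needed.
Gallo, Ekwueme, Osei, and Priya alone can cover everything: Tue evening→Priya, Wed morning→Osei+Priya, Wed afternoon→Gallo, Wed evening→Ekwueme, Thu morning→Ekwueme, Thu afternoon→Ekwueme, Thu evening→Gallo, Fri morning→Gallo+Osei, Fri afternoon→Osei.

4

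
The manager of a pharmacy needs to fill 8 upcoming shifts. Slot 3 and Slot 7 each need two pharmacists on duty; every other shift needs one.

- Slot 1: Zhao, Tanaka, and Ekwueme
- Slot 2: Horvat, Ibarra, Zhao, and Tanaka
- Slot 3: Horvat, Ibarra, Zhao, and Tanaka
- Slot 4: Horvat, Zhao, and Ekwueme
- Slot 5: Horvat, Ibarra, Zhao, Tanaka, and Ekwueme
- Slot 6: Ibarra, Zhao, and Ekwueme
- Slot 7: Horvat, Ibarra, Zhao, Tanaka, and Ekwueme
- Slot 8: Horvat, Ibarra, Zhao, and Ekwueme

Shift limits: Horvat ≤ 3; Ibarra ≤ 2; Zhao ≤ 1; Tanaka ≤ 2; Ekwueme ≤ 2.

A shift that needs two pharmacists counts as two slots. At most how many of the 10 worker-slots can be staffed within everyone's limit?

10

Total capacity across all pharmacists is 3+2+1+2+2 = 10, and 10 slots are needed, so at most 10 can be filled.
An assignment achieving 10: Slot 1→Zhao, Slot 2→Horvat, Slot 3→Horvat+Ibarra, Slot 4→Horvat, Slot 5→Tanaka, Slot 6→Ibarra, Slot 7→Tanaka+Ekwueme, Slot 8→Ekwueme.
Loads: Horvat 3/3, Ibarra 2/2, Zhao 1/1, Tanaka 2/2, Ekwueme 2/2.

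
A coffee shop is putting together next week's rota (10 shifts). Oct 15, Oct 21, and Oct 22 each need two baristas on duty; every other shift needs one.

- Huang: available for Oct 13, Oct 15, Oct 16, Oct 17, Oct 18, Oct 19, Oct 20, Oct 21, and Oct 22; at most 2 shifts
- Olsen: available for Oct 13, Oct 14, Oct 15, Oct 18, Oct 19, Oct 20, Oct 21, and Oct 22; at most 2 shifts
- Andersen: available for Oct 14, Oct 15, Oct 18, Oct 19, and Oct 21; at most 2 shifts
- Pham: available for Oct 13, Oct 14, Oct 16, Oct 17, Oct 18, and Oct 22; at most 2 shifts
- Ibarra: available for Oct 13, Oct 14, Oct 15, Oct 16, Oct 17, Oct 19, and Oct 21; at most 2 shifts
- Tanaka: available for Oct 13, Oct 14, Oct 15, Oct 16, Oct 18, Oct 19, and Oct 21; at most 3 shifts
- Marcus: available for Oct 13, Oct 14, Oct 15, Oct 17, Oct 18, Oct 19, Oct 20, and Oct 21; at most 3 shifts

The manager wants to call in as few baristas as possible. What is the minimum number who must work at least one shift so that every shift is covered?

13 slots to fill and no one can take more than 3, so at least ⌈13/3⌉ = 5 baristas are needed.
Any 5 baristas together have capacity at most 3+3+2+2+2 = 12 < 13 slots, so 5 can never suffice.
Huang, Olsen, Andersen, Pham, Ibarra, and Tanaka alone can cover everything: Oct 13→Olsen, Oct 14→Andersen, Oct 15→Ibarra+Tanaka, Oct 16→Pham, Oct 17→Huang, Oct 18→Andersen, Oct 19→Tanaka, Oct 20→Huang, Oct 21→Ibarra+Tanaka, Oct 22→Olsen+Pham.

6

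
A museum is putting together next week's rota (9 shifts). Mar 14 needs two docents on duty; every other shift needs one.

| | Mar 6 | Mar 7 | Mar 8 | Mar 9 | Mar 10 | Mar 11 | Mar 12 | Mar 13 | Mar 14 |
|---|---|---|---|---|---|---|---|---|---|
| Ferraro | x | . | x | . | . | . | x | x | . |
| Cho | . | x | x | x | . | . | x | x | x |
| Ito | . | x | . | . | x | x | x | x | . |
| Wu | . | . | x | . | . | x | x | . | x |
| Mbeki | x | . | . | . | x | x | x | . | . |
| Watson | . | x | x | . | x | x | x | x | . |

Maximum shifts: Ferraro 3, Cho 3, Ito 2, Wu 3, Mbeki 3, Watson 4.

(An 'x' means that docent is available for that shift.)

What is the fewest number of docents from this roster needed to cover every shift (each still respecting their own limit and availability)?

10 slots to fill and no one can take more than 4, so at least ⌈10/4⌉ = 3 docents are needed.
No set of 3 docents can cover every shift (each such set leaves at least one shift with no one available or exceeds a cap).
Ferraro, Cho, Ito, and Wu alone can cover everything: Mar 6→Ferraro, Mar 7→Cho, Mar 8→Ferraro, Mar 9→Cho, Mar 10→Ito, Mar 11→Ito, Mar 12→Wu, Mar 13→Ferraro, Mar 14→Cho+Wu.

4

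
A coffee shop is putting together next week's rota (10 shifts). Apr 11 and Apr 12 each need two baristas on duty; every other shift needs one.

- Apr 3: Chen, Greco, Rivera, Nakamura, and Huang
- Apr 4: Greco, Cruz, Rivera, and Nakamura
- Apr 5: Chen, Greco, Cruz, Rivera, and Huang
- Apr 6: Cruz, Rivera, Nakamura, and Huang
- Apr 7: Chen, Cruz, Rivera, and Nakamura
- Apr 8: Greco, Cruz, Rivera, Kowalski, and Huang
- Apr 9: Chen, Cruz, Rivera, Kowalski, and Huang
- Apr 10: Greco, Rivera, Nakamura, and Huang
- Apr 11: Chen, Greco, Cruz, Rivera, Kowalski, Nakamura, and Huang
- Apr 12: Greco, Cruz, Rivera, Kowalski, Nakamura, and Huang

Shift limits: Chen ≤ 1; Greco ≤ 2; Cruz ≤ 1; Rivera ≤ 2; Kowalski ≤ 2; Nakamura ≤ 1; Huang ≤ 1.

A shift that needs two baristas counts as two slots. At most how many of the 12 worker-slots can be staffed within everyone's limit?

Total capacity across all baristas is 1+2+1+2+2+1+1 = 10, and 12 slots are needed, so at most 10 can be filled.
An assignment achieving 10: Apr 3→Rivera, Apr 4→Greco, Apr 5→Rivera, Apr 6→Cruz, Apr 7→Chen, Apr 8→Kowalski, Apr 9→Kowalski, Apr 10→Greco, Apr 12→Nakamura+Huang.
Loads: Chen 1/1, Greco 2/2, Cruz 1/1, Rivera 2/2, Kowalski 2/2, Nakamura 1/1, Huang 1/1.

10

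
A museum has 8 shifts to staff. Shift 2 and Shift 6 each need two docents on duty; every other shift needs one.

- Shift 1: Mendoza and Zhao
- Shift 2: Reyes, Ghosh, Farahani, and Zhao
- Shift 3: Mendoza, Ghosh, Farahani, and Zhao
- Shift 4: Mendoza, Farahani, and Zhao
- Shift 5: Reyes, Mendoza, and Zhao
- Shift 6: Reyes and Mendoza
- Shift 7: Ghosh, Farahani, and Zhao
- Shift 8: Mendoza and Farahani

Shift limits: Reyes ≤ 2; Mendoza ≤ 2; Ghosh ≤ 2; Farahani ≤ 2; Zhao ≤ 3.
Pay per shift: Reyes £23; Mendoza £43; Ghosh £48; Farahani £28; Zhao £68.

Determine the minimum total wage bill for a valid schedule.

£420

Shift 6 can only be covered by Reyes and Mendoza, so that assignment is forced.
Picking the cheapest available docent for each shift independently would cost £295, but that ignores the shift limits.
An optimal schedule: Shift 1→Mendoza, Shift 2→Ghosh+Zhao, Shift 3→Zhao, Shift 4→Farahani, Shift 5→Reyes, Shift 6→Reyes+Mendoza, Shift 7→Ghosh, Shift 8→Farahani.
Total: 43 + 48 + 68 + 68 + 28 + 23 + 23 + 43 + 48 + 28 = £420.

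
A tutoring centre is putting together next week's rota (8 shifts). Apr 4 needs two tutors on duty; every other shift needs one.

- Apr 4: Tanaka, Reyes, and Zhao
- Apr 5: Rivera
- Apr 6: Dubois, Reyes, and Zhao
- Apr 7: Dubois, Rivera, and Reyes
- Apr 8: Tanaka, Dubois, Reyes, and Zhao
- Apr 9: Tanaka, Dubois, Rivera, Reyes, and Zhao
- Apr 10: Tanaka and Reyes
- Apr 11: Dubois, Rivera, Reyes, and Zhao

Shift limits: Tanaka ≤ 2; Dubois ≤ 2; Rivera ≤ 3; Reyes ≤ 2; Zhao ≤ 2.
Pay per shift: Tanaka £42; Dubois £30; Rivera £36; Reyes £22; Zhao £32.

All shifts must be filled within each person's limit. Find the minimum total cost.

£276

Apr 5 can only be covered by Rivera, so that assignment is forced.
Picking the cheapest available tutor for each shift independently would cost £222, but that ignores the shift limits.
An optimal schedule: Apr 4→Reyes+Zhao, Apr 5→Rivera, Apr 6→Dubois, Apr 7→Dubois, Apr 8→Zhao, Apr 9→Rivera, Apr 10→Reyes, Apr 11→Rivera.
Total: 22 + 32 + 36 + 30 + 30 + 32 + 36 + 22 + 36 = £276.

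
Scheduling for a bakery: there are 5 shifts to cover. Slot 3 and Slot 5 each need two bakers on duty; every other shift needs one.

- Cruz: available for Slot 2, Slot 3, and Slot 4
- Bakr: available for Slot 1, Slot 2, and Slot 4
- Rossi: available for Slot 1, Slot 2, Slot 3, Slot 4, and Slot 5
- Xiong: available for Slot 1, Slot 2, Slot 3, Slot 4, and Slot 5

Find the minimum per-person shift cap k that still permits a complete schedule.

2

With 4 bakers and 7 worker-slots to fill, someone must work at least ⌈7/4⌉ = 2 shifts, so k ≥ 2.
k = 2 works: Slot 1→Bakr, Slot 2→Cruz, Slot 3→Cruz+Rossi, Slot 4→Bakr, Slot 5→Rossi+Xiong.
Loads: Cruz 2, Bakr 2, Rossi 2, Xiong 1 — all ≤ 2.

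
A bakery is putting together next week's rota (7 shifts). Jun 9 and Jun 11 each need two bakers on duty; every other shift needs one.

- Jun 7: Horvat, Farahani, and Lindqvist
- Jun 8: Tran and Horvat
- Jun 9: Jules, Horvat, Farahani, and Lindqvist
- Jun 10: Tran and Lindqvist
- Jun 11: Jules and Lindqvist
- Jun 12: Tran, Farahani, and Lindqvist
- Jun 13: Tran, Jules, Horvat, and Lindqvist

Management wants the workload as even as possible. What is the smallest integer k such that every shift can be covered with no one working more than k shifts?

With 5 bakers and 9 worker-slots to fill, someone must work at least ⌈9/5⌉ = 2 shifts, so k ≥ 2.
k = 2 works: Jun 7→Horvat, Jun 8→Tran, Jun 9→Horvat+Farahani, Jun 10→Tran, Jun 11→Jules+Lindqvist, Jun 12→Farahani, Jun 13→Jules.
Loads: Tran 2, Jules 2, Horvat 2, Farahani 2, Lindqvist 1 — all ≤ 2.

2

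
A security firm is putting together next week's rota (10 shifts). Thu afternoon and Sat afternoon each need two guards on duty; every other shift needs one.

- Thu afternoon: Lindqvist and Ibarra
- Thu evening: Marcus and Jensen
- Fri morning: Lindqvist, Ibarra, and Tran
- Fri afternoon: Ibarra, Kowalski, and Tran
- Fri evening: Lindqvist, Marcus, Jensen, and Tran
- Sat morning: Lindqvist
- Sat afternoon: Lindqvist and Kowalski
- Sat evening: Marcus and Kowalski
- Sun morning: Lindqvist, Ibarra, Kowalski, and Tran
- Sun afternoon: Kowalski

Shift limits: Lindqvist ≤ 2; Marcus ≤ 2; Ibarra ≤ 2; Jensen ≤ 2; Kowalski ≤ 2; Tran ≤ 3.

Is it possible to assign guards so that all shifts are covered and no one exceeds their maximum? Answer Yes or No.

No

Total capacity is 13 and 12 slots are needed, so capacity alone doesn't rule it out.
Shifts {Thu afternoon, Sat morning, Sat afternoon} need 5 worker-slots in total, but the guards available for any of those shifts (Lindqvist, Ibarra, and Kowalski) can supply at most 4 among them. So no valid schedule exists.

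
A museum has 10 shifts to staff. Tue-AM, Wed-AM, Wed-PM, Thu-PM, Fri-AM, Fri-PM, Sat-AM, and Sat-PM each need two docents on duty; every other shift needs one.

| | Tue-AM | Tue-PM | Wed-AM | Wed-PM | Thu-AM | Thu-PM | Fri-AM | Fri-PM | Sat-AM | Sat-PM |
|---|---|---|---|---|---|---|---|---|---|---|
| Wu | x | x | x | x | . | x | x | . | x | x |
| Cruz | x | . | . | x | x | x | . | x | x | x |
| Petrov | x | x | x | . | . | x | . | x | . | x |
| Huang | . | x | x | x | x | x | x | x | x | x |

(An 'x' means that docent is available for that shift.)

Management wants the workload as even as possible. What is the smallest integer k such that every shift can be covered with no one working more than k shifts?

With 4 docents and 18 worker-slots to fill, someone must work at least ⌈18/4⌉ = 5 shifts, so k ≥ 5.
k = 5 works: Tue-AM→Wu+Cruz, Tue-PM→Wu, Wed-AM→Wu+Petrov, Wed-PM→Wu+Cruz, Thu-AM→Cruz, Thu-PM→Petrov+Huang, Fri-AM→Wu+Huang, Fri-PM→Cruz+Petrov, Sat-AM→Cruz+Huang, Sat-PM→Petrov+Huang.
Loads: Wu 5, Cruz 5, Petrov 4, Huang 4 — all ≤ 5.

5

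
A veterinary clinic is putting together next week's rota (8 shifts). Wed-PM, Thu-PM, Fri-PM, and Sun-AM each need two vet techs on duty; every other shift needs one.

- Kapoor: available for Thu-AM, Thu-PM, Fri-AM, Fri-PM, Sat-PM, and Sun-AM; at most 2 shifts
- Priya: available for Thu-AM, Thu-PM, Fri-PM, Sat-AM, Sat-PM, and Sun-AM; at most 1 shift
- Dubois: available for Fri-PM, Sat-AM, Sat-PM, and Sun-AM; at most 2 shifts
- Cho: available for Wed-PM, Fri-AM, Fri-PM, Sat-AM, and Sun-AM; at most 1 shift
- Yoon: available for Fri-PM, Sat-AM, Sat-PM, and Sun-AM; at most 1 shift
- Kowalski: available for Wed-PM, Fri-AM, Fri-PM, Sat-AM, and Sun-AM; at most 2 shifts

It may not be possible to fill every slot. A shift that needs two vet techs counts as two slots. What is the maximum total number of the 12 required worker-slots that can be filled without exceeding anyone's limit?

Total capacity across all vet techs is 2+1+2+1+1+2 = 9, and 12 slots are needed, so at most 9 can be filled.
An assignment achieving 9: Wed-PM→Cho+Kowalski, Thu-AM→Kapoor, Thu-PM→Kapoor+Priya, Fri-AM→Kowalski, Fri-PM→Yoon, Sat-AM→Dubois, Sat-PM→Dubois.
Loads: Kapoor 2/2, Priya 1/1, Dubois 2/2, Cho 1/1, Yoon 1/1, Kowalski 2/2.

9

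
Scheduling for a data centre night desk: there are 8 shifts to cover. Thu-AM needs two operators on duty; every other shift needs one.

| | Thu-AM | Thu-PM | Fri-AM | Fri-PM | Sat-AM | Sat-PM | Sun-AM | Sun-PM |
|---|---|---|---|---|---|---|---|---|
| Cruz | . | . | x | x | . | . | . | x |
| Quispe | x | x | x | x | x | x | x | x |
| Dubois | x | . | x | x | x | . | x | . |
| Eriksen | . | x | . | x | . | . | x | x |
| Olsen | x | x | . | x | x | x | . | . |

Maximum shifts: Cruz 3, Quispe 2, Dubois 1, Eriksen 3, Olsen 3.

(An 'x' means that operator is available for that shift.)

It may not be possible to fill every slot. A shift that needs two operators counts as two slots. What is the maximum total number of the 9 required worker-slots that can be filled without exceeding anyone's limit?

Total capacity across all operators is 3+2+1+3+3 = 12, and 9 slots are needed, so at most 9 can be filled.
An assignment achieving 9: Thu-AM→Quispe+Dubois, Thu-PM→Eriksen, Fri-AM→Cruz, Fri-PM→Cruz, Sat-AM→Olsen, Sat-PM→Quispe, Sun-AM→Eriksen, Sun-PM→Cruz.
Loads: Cruz 3/3, Quispe 2/2, Dubois 1/1, Eriksen 2/3, Olsen 1/3.

9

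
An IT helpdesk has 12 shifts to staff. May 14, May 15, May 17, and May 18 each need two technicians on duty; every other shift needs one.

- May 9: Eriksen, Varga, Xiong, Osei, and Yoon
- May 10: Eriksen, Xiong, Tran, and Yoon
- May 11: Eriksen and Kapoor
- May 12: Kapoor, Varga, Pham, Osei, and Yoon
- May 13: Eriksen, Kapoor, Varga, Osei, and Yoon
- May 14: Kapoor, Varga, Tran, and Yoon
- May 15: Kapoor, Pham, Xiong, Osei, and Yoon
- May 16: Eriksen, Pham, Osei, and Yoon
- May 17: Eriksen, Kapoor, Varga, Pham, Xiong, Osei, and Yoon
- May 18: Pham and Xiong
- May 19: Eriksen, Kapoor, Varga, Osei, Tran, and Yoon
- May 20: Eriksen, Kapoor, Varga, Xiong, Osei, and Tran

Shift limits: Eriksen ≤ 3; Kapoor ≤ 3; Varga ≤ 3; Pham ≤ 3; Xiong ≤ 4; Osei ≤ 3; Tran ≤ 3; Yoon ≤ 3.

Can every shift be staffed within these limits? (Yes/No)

Yes

May 18 can only be covered by Pham and Xiong, so that assignment is forced.
One valid schedule: May 9→Varga, May 10→Eriksen, May 11→Eriksen, May 12→Kapoor, May 13→Kapoor, May 14→Kapoor+Varga, May 15→Pham+Xiong, May 16→Eriksen, May 17→Pham+Xiong, May 18→Pham+Xiong, May 19→Varga, May 20→Xiong.
Loads: Eriksen 3/3, Kapoor 3/3, Varga 3/3, Pham 3/3, Xiong 4/4, Osei 0/3, Tran 0/3, Yoon 0/3 — all within limits.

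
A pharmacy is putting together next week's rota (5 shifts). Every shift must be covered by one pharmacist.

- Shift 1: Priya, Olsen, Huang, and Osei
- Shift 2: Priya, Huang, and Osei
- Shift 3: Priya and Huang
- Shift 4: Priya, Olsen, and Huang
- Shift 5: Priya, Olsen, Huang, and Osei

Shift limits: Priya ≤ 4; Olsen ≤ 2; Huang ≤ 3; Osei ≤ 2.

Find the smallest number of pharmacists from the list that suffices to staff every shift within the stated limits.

2

5 slots to fill and no one can take more than 4, so at least ⌈5/4⌉ = 2 pharmacists are needed.
Priya and Olsen alone can cover everything: Shift 1→Priya, Shift 2→Priya, Shift 3→Priya, Shift 4→Priya, Shift 5→Olsen.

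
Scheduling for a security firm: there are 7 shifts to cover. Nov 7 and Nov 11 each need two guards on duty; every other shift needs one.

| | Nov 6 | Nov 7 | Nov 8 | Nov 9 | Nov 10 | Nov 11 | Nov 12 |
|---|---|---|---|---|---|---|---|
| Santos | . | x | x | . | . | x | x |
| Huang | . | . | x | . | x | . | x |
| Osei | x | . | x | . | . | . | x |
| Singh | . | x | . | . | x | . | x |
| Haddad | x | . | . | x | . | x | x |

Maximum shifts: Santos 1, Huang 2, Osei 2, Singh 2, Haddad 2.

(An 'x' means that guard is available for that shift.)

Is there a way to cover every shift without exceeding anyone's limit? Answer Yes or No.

No

Total capacity is 9 and 9 slots are needed, so capacity alone doesn't rule it out.
Shifts {Nov 7, Nov 11} need 4 worker-slots in total, but the guards available for any of those shifts (Santos, Singh, and Haddad) can supply at most 3 among them. So no valid schedule exists.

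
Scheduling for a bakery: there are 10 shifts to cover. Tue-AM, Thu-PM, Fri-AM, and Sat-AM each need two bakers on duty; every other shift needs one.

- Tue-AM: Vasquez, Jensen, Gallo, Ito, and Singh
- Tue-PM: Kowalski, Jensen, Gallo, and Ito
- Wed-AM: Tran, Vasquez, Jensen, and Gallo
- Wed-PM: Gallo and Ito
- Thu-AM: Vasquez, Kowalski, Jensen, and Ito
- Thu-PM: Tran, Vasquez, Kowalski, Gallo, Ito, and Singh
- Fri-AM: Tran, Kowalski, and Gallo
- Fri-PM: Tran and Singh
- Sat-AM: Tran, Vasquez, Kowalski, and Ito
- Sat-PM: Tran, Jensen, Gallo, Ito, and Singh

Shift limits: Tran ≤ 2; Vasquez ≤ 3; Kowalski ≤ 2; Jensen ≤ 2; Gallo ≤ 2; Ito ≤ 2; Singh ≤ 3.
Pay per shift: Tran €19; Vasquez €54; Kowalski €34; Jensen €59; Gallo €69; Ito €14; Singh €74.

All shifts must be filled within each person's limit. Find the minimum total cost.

Picking the cheapest available baker for each shift independently would cost €281, but that ignores the shift limits.
An optimal schedule: Tue-AM→Jensen+Gallo, Tue-PM→Kowalski, Wed-AM→Vasquez, Wed-PM→Gallo, Thu-AM→Vasquez, Thu-PM→Ito+Singh, Fri-AM→Tran+Kowalski, Fri-PM→Tran, Sat-AM→Vasquez+Ito, Sat-PM→Jensen.
Total: 59 + 69 + 34 + 54 + 69 + 54 + 14 + 74 + 19 + 34 + 19 + 54 + 14 + 59 = €626.

€626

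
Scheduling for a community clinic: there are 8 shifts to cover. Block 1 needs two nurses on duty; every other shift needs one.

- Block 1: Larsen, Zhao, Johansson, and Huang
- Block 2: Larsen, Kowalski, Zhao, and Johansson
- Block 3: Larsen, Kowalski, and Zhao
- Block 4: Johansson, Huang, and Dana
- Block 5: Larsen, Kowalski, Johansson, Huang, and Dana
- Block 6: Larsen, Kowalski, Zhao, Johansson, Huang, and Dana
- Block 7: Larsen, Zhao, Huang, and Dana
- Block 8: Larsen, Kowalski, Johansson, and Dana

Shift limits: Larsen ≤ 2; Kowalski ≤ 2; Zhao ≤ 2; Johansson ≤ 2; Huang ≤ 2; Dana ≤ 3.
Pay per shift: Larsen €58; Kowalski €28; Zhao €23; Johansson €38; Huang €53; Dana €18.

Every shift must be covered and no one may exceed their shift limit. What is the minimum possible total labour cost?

€232

Picking the cheapest available nurse for each shift independently would cost €197, but that ignores the shift limits.
An optimal schedule: Block 1→Zhao+Johansson, Block 2→Kowalski, Block 3→Zhao, Block 4→Dana, Block 5→Kowalski, Block 6→Johansson, Block 7→Dana, Block 8→Dana.
Total: 23 + 38 + 28 + 23 + 18 + 28 + 38 + 18 + 18 = €232.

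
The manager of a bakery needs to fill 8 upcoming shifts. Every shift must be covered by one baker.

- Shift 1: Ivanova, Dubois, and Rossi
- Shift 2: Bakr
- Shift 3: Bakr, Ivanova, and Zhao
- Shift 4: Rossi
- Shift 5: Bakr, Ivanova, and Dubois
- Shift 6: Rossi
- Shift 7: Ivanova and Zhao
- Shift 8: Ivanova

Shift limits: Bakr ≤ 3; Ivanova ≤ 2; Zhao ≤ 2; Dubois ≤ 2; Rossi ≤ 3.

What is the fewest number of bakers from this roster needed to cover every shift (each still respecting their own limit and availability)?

8 slots to fill and no one can take more than 3, so at least ⌈8/3⌉ = 3 bakers are needed.
Bakr, Ivanova, and Rossi alone can cover everything: Shift 1→Rossi, Shift 2→Bakr, Shift 3→Bakr, Shift 4→Rossi, Shift 5→Bakr, Shift 6→Rossi, Shift 7→Ivanova, Shift 8→Ivanova.

3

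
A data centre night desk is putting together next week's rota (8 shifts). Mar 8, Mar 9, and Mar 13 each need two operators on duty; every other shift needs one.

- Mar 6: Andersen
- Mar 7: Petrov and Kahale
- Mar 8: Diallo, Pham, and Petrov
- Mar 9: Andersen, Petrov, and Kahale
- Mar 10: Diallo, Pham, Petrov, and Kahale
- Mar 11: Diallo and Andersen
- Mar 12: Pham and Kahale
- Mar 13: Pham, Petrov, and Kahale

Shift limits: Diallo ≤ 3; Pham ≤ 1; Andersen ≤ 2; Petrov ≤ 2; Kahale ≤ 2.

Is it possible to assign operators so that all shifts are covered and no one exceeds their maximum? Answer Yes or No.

Shifts {Mar 7, Mar 8, Mar 9, Mar 12, Mar 13} need 8 worker-slots in total, but the operators available for any of those shifts (Diallo, Pham, Andersen, Petrov, and Kahale) can supply at most 7 among them. So no valid schedule exists.

No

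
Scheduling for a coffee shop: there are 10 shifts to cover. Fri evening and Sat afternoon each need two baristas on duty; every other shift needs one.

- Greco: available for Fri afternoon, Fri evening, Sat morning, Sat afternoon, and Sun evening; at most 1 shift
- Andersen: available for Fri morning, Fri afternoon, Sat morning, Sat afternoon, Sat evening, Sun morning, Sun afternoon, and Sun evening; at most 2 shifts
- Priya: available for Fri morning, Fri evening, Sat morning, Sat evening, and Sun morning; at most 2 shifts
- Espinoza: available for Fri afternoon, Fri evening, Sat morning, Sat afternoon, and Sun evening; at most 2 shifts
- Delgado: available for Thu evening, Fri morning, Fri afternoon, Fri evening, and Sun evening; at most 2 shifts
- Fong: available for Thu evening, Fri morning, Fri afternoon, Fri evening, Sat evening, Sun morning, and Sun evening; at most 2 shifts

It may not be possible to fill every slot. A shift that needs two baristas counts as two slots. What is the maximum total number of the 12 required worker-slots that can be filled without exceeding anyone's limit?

Total capacity across all baristas is 1+2+2+2+2+2 = 11, and 12 slots are needed, so at most 11 can be filled.
An assignment achieving 11: Thu evening→Delgado, Fri morning→Delgado, Fri afternoon→Espinoza, Fri evening→Fong, Sat morning→Espinoza, Sat afternoon→Greco+Andersen, Sat evening→Priya, Sun morning→Priya, Sun afternoon→Andersen, Sun evening→Fong.
Loads: Greco 1/1, Andersen 2/2, Priya 2/2, Espinoza 2/2, Delgado 2/2, Fong 2/2.

11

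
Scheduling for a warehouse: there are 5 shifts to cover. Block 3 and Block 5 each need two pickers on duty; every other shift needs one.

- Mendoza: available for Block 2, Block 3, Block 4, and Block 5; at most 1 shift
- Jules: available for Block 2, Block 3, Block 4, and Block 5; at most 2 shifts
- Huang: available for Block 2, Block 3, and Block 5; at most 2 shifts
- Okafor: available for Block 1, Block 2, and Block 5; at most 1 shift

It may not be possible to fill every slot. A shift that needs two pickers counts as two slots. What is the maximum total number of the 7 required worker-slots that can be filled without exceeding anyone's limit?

6

Total capacity across all pickers is 1+2+2+1 = 6, and 7 slots are needed, so at most 6 can be filled.
An assignment achieving 6: Block 1→Okafor, Block 2→Jules, Block 3→Jules+Huang, Block 4→Mendoza, Block 5→Huang.
Loads: Mendoza 1/1, Jules 2/2, Huang 2/2, Okafor 1/1.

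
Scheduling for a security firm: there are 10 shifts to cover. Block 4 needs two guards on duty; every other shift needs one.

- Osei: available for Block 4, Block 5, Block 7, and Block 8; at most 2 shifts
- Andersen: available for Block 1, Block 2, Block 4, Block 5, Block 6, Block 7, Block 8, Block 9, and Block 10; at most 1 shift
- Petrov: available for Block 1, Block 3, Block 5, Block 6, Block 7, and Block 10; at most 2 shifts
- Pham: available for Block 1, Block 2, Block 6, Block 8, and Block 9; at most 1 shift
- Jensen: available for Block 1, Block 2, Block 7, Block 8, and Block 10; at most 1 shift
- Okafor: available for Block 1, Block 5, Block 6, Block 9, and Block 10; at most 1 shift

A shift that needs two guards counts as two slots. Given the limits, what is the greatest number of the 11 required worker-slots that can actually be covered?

Total capacity across all guards is 2+1+2+1+1+1 = 8, and 11 slots are needed, so at most 8 can be filled.
An assignment achieving 8: Block 2→Pham, Block 3→Petrov, Block 4→Osei+Andersen, Block 5→Osei, Block 6→Petrov, Block 7→Jensen, Block 9→Okafor.
Loads: Osei 2/2, Andersen 1/1, Petrov 2/2, Pham 1/1, Jensen 1/1, Okafor 1/1.

8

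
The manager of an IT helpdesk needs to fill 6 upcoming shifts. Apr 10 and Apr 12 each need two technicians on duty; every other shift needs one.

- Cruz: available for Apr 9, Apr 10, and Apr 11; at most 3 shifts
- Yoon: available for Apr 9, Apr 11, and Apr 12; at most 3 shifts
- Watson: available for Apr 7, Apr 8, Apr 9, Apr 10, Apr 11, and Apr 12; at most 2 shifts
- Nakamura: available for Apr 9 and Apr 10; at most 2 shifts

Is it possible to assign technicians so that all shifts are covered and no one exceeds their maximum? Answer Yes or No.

Total capacity is 10 and 8 slots are needed, so capacity alone doesn't rule it out.
Shifts {Apr 7, Apr 8, Apr 12} need 4 worker-slots in total, but the technicians available for any of those shifts (Yoon and Watson) can supply at most 3 among them. So no valid schedule exists.

No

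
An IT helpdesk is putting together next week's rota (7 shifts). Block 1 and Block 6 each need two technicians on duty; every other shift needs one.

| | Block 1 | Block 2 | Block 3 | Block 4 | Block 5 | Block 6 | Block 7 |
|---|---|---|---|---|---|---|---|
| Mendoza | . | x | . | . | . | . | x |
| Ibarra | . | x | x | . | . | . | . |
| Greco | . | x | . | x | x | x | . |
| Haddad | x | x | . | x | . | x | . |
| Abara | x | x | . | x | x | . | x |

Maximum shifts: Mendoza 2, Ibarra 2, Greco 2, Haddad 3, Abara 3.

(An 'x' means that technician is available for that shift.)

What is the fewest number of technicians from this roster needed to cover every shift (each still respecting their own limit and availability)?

4

9 slots to fill and no one can take more than 3, so at least ⌈9/3⌉ = 3 technicians are needed.
Any 3 technicians together have capacity at most 3+3+2 = 8 < 9 slots, so 3 can never suffice.
Ibarra, Greco, Haddad, and Abara alone can cover everything: Block 1→Haddad+Abara, Block 2→Ibarra, Block 3→Ibarra, Block 4→Haddad, Block 5→Greco, Block 6→Greco+Haddad, Block 7→Abara.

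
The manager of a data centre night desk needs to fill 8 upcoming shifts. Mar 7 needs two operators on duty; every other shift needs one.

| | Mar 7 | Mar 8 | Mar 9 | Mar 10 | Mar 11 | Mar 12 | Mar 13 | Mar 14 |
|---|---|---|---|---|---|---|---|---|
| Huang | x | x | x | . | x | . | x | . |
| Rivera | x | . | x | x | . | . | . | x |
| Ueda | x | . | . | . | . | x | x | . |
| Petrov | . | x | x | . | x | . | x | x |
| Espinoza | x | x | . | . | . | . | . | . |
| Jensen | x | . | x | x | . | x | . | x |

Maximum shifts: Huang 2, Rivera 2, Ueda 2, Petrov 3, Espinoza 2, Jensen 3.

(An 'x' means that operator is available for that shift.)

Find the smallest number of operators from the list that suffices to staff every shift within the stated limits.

4

9 slots to fill and no one can take more than 3, so at least ⌈9/3⌉ = 3 operators are needed.
Any 3 operators together have capacity at most 3+3+2 = 8 < 9 slots, so 3 can never suffice.
Huang, Rivera, Ueda, and Petrov alone can cover everything: Mar 7→Rivera+Ueda, Mar 8→Huang, Mar 9→Petrov, Mar 10→Rivera, Mar 11→Huang, Mar 12→Ueda, Mar 13→Petrov, Mar 14→Petrov.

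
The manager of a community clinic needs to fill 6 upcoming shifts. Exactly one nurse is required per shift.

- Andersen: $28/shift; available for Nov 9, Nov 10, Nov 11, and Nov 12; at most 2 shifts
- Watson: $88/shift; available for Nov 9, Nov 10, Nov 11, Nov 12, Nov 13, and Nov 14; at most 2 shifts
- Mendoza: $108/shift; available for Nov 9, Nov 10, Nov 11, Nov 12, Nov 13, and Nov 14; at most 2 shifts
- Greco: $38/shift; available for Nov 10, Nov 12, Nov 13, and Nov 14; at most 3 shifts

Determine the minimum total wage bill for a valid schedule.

$258

Picking the cheapest available nurse for each shift independently would cost $188, but that ignores the shift limits.
An optimal schedule: Nov 9→Andersen, Nov 10→Greco, Nov 11→Andersen, Nov 12→Watson, Nov 13→Greco, Nov 14→Greco.
Total: 28 + 38 + 28 + 88 + 38 + 38 = $258.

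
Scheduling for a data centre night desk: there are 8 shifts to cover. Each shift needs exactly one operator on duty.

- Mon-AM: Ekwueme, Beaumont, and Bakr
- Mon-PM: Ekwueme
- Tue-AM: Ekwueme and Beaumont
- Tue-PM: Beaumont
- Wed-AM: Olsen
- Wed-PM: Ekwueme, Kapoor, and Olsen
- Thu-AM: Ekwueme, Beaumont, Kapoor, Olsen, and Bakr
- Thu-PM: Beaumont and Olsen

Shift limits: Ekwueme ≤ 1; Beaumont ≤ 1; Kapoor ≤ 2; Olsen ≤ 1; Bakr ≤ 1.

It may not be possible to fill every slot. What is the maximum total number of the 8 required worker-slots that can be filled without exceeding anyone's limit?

6

Total capacity across all operators is 1+1+2+1+1 = 6, and 8 slots are needed, so at most 6 can be filled.
An assignment achieving 6: Mon-AM→Bakr, Mon-PM→Ekwueme, Tue-PM→Beaumont, Wed-AM→Olsen, Wed-PM→Kapoor, Thu-AM→Kapoor.
Loads: Ekwueme 1/1, Beaumont 1/1, Kapoor 2/2, Olsen 1/1, Bakr 1/1.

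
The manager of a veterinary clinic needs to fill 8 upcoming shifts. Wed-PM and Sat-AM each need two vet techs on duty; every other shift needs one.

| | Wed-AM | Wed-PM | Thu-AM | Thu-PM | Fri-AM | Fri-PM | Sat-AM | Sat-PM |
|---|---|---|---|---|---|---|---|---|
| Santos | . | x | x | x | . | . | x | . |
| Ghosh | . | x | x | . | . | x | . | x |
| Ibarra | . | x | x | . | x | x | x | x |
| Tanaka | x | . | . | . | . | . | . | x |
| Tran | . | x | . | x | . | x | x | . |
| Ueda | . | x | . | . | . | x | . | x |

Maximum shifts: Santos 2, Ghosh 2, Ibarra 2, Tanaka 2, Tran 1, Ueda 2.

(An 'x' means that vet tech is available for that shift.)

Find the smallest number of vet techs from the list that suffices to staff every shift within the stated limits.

10 slots to fill and no one can take more than 2, so at least ⌈10/2⌉ = 5 vet techs are needed.
Santos, Ghosh, Ibarra, Tanaka, and Ueda alone can cover everything: Wed-AM→Tanaka, Wed-PM→Ghosh+Ueda, Thu-AM→Ghosh, Thu-PM→Santos, Fri-AM→Ibarra, Fri-PM→Ueda, Sat-AM→Santos+Ibarra, Sat-PM→Tanaka.

5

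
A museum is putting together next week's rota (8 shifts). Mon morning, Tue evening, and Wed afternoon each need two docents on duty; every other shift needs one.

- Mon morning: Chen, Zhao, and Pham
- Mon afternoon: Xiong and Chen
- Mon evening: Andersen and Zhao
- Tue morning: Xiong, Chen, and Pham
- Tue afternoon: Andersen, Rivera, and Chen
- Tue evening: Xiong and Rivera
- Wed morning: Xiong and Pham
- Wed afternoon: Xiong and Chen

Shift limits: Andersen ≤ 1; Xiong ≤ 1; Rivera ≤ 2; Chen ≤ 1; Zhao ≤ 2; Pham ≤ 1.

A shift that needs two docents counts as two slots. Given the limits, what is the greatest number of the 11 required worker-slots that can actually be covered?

7

Total capacity across all docents is 1+1+2+1+2+1 = 8, and 11 slots are needed, so at most 8 can be filled.
Shifts {Mon afternoon, Wed afternoon} need 3 slots but only Xiong and Chen are available for them, supplying at most 2 — so at least 1 slot must go unfilled.
An assignment achieving 7: Mon morning→Zhao, Mon afternoon→Xiong, Mon evening→Andersen, Tue afternoon→Rivera, Tue evening→Rivera, Wed morning→Pham, Wed afternoon→Chen.
Loads: Andersen 1/1, Xiong 1/1, Rivera 2/2, Chen 1/1, Zhao 1/2, Pham 1/1.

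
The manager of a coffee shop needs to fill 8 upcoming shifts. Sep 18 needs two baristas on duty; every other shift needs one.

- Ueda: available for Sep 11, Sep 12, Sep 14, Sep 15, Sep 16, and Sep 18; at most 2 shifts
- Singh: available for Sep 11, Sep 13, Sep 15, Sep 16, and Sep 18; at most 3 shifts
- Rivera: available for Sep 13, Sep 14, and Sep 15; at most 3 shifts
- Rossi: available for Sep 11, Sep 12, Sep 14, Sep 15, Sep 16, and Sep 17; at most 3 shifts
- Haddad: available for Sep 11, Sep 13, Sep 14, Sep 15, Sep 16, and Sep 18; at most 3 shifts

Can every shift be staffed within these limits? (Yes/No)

Yes

Sep 17 can only be covered by Rossi, so that assignment is forced.
One valid schedule: Sep 11→Singh, Sep 12→Ueda, Sep 13→Singh, Sep 14→Rivera, Sep 15→Rivera, Sep 16→Rossi, Sep 17→Rossi, Sep 18→Ueda+Singh.
Loads: Ueda 2/2, Singh 3/3, Rivera 2/3, Rossi 2/3, Haddad 0/3 — all within limits.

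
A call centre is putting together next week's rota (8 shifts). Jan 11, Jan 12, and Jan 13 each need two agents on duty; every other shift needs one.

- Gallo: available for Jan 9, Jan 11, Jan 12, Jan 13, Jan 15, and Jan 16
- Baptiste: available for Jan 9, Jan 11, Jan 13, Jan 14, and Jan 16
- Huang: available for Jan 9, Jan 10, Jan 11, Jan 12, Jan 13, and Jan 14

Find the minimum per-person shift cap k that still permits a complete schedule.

4

With 3 agents and 11 worker-slots to fill, someone must work at least ⌈11/3⌉ = 4 shifts, so k ≥ 4.
k = 4 works: Jan 9→Gallo, Jan 10→Huang, Jan 11→Baptiste+Huang, Jan 12→Gallo+Huang, Jan 13→Baptiste+Huang, Jan 14→Baptiste, Jan 15→Gallo, Jan 16→Gallo.
Loads: Gallo 4, Baptiste 3, Huang 4 — all ≤ 4.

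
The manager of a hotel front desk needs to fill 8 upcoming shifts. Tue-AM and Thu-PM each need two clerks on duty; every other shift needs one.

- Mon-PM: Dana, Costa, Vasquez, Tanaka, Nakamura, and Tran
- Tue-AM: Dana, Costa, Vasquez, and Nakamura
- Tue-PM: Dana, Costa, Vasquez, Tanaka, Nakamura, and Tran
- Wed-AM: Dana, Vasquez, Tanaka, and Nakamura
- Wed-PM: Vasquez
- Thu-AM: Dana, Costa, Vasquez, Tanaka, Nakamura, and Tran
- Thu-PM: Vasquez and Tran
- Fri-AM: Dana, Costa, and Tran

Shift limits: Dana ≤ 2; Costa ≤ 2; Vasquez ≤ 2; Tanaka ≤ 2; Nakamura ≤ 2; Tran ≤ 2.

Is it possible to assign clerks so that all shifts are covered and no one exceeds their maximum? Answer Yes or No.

Wed-PM can only be covered by Vasquez, so that assignment is forced.
Thu-PM can only be covered by Vasquez and Tran, so that assignment is forced.
One valid schedule: Mon-PM→Costa, Tue-AM→Costa+Nakamura, Tue-PM→Tanaka, Wed-AM→Dana, Wed-PM→Vasquez, Thu-AM→Tanaka, Thu-PM→Vasquez+Tran, Fri-AM→Dana.
Loads: Dana 2/2, Costa 2/2, Vasquez 2/2, Tanaka 2/2, Nakamura 1/2, Tran 1/2 — all within limits.

Yes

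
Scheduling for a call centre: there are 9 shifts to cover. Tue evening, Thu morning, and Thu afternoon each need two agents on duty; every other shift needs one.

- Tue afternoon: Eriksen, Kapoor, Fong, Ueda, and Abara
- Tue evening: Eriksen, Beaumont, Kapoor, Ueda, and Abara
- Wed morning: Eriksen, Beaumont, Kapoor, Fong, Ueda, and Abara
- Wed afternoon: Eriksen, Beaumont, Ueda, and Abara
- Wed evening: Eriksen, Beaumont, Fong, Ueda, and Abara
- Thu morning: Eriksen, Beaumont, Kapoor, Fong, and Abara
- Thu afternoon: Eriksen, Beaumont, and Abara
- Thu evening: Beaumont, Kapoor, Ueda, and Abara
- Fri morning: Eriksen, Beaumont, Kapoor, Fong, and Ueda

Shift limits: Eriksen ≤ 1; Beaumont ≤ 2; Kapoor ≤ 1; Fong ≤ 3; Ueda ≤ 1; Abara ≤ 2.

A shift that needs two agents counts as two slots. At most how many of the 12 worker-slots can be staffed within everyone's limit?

Total capacity across all agents is 1+2+1+3+1+2 = 10, and 12 slots are needed, so at most 10 can be filled.
An assignment achieving 10: Tue afternoon→Fong, Tue evening→Ueda+Abara, Wed afternoon→Beaumont, Wed evening→Fong, Thu morning→Fong+Abara, Thu afternoon→Eriksen+Beaumont, Thu evening→Kapoor.
Loads: Eriksen 1/1, Beaumont 2/2, Kapoor 1/1, Fong 3/3, Ueda 1/1, Abara 2/2.

10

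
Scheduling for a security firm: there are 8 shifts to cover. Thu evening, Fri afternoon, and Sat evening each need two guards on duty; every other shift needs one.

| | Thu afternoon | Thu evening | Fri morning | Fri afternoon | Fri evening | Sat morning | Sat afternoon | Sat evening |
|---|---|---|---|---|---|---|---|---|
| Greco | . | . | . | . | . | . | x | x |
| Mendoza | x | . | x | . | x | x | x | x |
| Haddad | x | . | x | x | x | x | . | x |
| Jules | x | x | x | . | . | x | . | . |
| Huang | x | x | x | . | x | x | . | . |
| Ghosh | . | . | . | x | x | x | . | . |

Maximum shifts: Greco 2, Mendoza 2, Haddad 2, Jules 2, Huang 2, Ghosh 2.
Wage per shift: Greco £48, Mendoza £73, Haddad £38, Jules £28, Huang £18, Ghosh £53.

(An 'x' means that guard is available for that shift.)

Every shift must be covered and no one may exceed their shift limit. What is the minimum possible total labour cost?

Thu evening can only be covered by Jules and Huang, so that assignment is forced.
Fri afternoon can only be covered by Haddad and Ghosh, so that assignment is forced.
Picking the cheapest available guard for each shift independently would cost £343, but that ignores the shift limits.
An optimal schedule: Thu afternoon→Huang, Thu evening→Huang+Jules, Fri morning→Jules, Fri afternoon→Haddad+Ghosh, Fri evening→Ghosh, Sat morning→Mendoza, Sat afternoon→Greco, Sat evening→Haddad+Greco.
Total: 18 + 18 + 28 + 28 + 38 + 53 + 53 + 73 + 48 + 38 + 48 = £443.

£443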